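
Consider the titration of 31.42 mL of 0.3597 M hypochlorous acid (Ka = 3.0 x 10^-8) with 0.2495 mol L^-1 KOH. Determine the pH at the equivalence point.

10.35

n(HClO) = 0.3597 x 0.03142 = 0.01130 mol; V(KOH) at equivalence = 0.01130/0.2495 = 0.04530 L.
At equivalence all the acid is converted to ClO-; total volume = 0.03142 + 0.04530 = 0.07672 L, so [ClO-] = 0.01130/0.07672 = 0.1473 M.
Kb = Kw/Ka = 1.0e-14 / 3.0 x 10^-8 = 3.33e-7.
[OH^-] = sqrt(Kb x [ClO-]) = sqrt(3.33e-7 x 0.1473) = 0.000222 M.
pOH = 3.65, so pH = 14.00 - 3.65 = 10.35.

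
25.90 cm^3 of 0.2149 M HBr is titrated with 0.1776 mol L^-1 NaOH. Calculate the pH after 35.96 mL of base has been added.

12.12

n(acid) = 0.2149 x 0.02590 = 0.005566 mol; n(NaOH) added = 0.1776 x 0.03596 = 0.006386 mol.
Base is in excess by 0.006386 - 0.005566 = 0.0008206 mol in a total volume of 0.06186 L.
[OH^-] = 0.0008206/0.06186 = 0.01327 M, so pOH = 1.88 and pH = 14.00 - 1.88 = 12.12.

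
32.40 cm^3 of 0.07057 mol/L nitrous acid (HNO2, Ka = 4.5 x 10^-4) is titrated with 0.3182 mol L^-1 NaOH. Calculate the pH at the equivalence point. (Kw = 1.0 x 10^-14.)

n(HNO2) = 0.07057 x 0.03240 = 0.002286 mol; V(NaOH) at equivalence = 0.002286/0.3182 = 0.007186 L.
At equivalence all the acid is converted to NO2-; total volume = 0.03240 + 0.007186 = 0.03959 L, so [NO2-] = 0.002286/0.03959 = 0.05776 M.
Kb = Kw/Ka = 1.0e-14 / 4.5 x 10^-4 = 2.22e-11.
[OH^-] = sqrt(Kb x [NO2-]) = sqrt(2.22e-11 x 0.05776) = 1.13e-6 M.
pOH = 5.95, so pH = 14.00 - 5.95 = 8.05.

8.05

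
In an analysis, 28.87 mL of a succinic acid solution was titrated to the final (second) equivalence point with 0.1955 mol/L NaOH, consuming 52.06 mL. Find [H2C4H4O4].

n(NaOH) = 0.1955 x 0.05206 = 0.01018 mol.
At the final (second) equivalence point, 2 mol OH^- react per mol H2C4H4O4, so n(H2C4H4O4) = 0.01018 / 2 = 0.005089 mol.
[H2C4H4O4] = 0.005089 / 0.02887 L = 0.176 M.

0.176 M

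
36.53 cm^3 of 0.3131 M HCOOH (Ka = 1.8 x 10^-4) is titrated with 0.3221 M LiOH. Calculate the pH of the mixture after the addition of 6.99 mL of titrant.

3.13

Initial n(HCOOH) = 0.3131 x 0.03653 = 0.01144 mol.
n(LiOH) added = 0.3221 x 0.006990 = 0.002251 mol, converting that many moles of HCOOH to HCOO-.
Remaining n(HCOOH) = 0.009186 mol; n(HCOO-) = 0.002251 mol.
By Henderson-Hasselbalch, pH = pKa + log([A^-]/[HA]) = 3.74 + log(0.002251/0.009186) = 3.74 + (-0.61) = 3.13.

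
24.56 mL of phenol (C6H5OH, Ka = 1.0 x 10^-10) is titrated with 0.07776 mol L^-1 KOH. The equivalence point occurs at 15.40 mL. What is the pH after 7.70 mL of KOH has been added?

7.70 mL is exactly half the equivalence volume (15.40/2), i.e. the half-equivalence point.
There, n(HA) = n(A^-), so pH = pKa = -log(1.0 x 10^-10) = 10.00.

10.00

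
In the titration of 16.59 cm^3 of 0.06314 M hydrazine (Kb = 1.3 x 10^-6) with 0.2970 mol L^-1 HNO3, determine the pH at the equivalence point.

n(N2H4) = 0.06314 x 0.01659 = 0.001047 mol; V(HNO3) at equivalence = 0.001047/0.2970 = 0.003527 L.
At equivalence the base is fully converted to N2H5+; total volume = 0.02012 L, so [N2H5+] = 0.001047/0.02012 = 0.05207 M.
Ka(N2H5+) = Kw/Kb = 1.0e-14 / 1.3 x 10^-6 = 7.69e-9.
[H^+] = sqrt(Ka x [N2H5+]) = sqrt(7.69e-9 x 0.05207) = 2.00e-5 M.
pH = -log(2.00e-5) = 4.70.

4.70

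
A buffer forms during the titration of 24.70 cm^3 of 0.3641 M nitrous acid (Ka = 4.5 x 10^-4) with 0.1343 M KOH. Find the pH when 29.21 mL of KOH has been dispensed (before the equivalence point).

Initial n(HNO2) = 0.3641 x 0.02470 = 0.008993 mol.
n(KOH) added = 0.1343 x 0.02921 = 0.003923 mol, converting that many moles of HNO2 to NO2-.
Remaining n(HNO2) = 0.005070 mol; n(NO2-) = 0.003923 mol.
By Henderson-Hasselbalch, pH = pKa + log([A^-]/[HA]) = 3.35 + log(0.003923/0.005070) = 3.35 + (-0.11) = 3.24.

3.24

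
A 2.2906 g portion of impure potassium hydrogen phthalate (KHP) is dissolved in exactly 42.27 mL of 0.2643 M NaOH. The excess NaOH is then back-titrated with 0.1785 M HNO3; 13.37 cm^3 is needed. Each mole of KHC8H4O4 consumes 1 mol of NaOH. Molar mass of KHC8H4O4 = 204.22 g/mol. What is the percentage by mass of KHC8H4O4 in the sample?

78.3%

Total n(NaOH) added = 0.2643 x 0.04227 = 0.01117 mol.
n(HNO3) used = 0.1785 x 0.01337 = 0.002387 mol, which equals the excess n(NaOH).
So n(NaOH) consumed by the sample = 0.01117 - 0.002387 = 0.008785 mol.
n(KHC8H4O4) = 0.008785 / 1 = 0.008785 mol.
mass KHC8H4O4 = 0.008785 x 204.22 = 1.794 g, so %KHC8H4O4 = 1.794/2.2906 x 100 = 78.3%.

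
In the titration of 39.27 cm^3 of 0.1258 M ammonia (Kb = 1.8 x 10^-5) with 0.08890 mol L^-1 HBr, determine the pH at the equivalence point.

5.27

n(NH3) = 0.1258 x 0.03927 = 0.004940 mol; V(HBr) at equivalence = 0.004940/0.08890 = 0.05557 L.
At equivalence the base is fully converted to NH4+; total volume = 0.09484 L, so [NH4+] = 0.004940/0.09484 = 0.05209 M.
Ka(NH4+) = Kw/Kb = 1.0e-14 / 1.8 x 10^-5 = 5.56e-10.
[H^+] = sqrt(Ka x [NH4+]) = sqrt(5.56e-10 x 0.05209) = 5.38e-6 M.
pH = -log(5.38e-6) = 5.27.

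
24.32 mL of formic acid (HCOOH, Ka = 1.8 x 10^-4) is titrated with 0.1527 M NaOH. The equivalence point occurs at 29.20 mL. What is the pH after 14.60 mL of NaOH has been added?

3.74

14.60 mL is exactly half the equivalence volume (29.20/2), i.e. the half-equivalence point.
There, n(HA) = n(A^-), so pH = pKa = -log(1.8 x 10^-4) = 3.74.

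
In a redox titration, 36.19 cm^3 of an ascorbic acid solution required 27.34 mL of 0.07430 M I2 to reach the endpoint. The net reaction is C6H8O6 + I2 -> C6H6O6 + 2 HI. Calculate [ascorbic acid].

n(I2) = 0.07430 x 0.02734 = 0.002031 mol.
From the balanced equation, 1 mol I2 reacts with 1 mol ascorbic acid, so n(ascorbic acid) = 0.002031 x 1/1 = 0.002031 mol.
[ascorbic acid] = 0.002031 / 0.03619 L = 0.0561 M.

0.0561 M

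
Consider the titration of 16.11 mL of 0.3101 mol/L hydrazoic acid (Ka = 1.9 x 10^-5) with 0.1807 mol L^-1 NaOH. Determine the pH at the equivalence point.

8.89

n(HN3) = 0.3101 x 0.01611 = 0.004996 mol; V(NaOH) at equivalence = 0.004996/0.1807 = 0.02765 L.
At equivalence all the acid is converted to N3-; total volume = 0.01611 + 0.02765 = 0.04376 L, so [N3-] = 0.004996/0.04376 = 0.1142 M.
Kb = Kw/Ka = 1.0e-14 / 1.9 x 10^-5 = 5.26e-10.
[OH^-] = sqrt(Kb x [N3-]) = sqrt(5.26e-10 x 0.1142) = 7.75e-6 M.
pOH = 5.11, so pH = 14.00 - 5.11 = 8.89.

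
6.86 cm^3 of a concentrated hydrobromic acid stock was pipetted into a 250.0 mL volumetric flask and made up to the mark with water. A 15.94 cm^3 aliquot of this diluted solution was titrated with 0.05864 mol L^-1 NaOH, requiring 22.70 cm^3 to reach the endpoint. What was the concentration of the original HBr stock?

n(NaOH) = 0.05864 x 0.02270 = 0.001331 mol.
n(HBr) in the aliquot = 0.001331 mol.
[diluted HBr] = 0.001331 / 0.01594 = 0.08351 M.
Dilution factor = 250.0/6.860 = 36.44, so [stock] = 0.08351 x 36.44 = 3.04 M.

3.04 M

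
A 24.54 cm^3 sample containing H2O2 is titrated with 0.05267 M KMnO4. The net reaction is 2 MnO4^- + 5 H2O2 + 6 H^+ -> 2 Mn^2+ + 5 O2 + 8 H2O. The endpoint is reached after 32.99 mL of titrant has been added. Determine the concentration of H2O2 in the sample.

n(KMnO4) = 0.05267 x 0.03299 = 0.001738 mol.
From the balanced equation, 2 mol KMnO4 reacts with 5 mol H2O2, so n(H2O2) = 0.001738 x 5/2 = 0.004344 mol.
[H2O2] = 0.004344 / 0.02454 L = 0.177 M.

0.177 M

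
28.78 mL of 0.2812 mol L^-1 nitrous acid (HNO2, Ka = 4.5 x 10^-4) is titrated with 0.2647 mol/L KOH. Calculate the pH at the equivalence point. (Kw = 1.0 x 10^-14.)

8.24

n(HNO2) = 0.2812 x 0.02878 = 0.008093 mol; V(KOH) at equivalence = 0.008093/0.2647 = 0.03057 L.
At equivalence all the acid is converted to NO2-; total volume = 0.02878 + 0.03057 = 0.05935 L, so [NO2-] = 0.008093/0.05935 = 0.1364 M.
Kb = Kw/Ka = 1.0e-14 / 4.5 x 10^-4 = 2.22e-11.
[OH^-] = sqrt(Kb x [NO2-]) = sqrt(2.22e-11 x 0.1364) = 1.74e-6 M.
pOH = 5.76, so pH = 14.00 - 5.76 = 8.24.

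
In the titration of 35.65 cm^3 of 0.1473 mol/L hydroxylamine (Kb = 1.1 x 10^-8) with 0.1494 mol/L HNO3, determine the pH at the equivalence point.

n(NH2OH) = 0.1473 x 0.03565 = 0.005251 mol; V(HNO3) at equivalence = 0.005251/0.1494 = 0.03515 L.
At equivalence the base is fully converted to NH3OH+; total volume = 0.07080 L, so [NH3OH+] = 0.005251/0.07080 = 0.07417 M.
Ka(NH3OH+) = Kw/Kb = 1.0e-14 / 1.1 x 10^-8 = 9.09e-7.
[H^+] = sqrt(Ka x [NH3OH+]) = sqrt(9.09e-7 x 0.07417) = 0.000260 M.
pH = -log(0.000260) = 3.59.

3.59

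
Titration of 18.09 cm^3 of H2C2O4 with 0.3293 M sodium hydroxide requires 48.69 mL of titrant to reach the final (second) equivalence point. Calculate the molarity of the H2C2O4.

0.443 M

n(NaOH) = 0.3293 x 0.04869 = 0.01603 mol.
At the final (second) equivalence point, 2 mol OH^- react per mol H2C2O4, so n(H2C2O4) = 0.01603 / 2 = 0.008017 mol.
[H2C2O4] = 0.008017 / 0.01809 L = 0.443 M.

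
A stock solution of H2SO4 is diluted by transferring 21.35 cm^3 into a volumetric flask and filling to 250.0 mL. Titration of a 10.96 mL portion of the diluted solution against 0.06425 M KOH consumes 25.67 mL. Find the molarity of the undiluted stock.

n(KOH) = 0.06425 x 0.02567 = 0.001649 mol.
n(H2SO4) in the aliquot = 0.001649 x 1/2 = 0.0008246 mol.
[diluted H2SO4] = 0.0008246 / 0.01096 = 0.07524 M.
Dilution factor = 250.0/21.35 = 11.71, so [stock] = 0.07524 x 11.71 = 0.881 M.

0.881 M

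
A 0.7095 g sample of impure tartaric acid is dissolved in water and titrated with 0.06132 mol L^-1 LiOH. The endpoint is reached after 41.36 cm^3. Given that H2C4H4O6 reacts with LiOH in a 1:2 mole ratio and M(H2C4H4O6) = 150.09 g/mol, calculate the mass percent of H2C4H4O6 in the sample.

26.8%

n(LiOH) = 0.06132 x 0.04136 = 0.002536 mol.
n(H2C4H4O6) = 0.002536 / 2 = 0.001268 mol.
mass of H2C4H4O6 = 0.001268 x 150.09 = 0.1903 g.
% purity = 0.1903 / 0.7095 x 100 = 26.8%.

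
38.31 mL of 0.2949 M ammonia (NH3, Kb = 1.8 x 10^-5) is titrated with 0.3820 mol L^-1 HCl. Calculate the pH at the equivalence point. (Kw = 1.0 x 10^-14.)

5.02

n(NH3) = 0.2949 x 0.03831 = 0.01130 mol; V(HCl) at equivalence = 0.01130/0.3820 = 0.02957 L.
At equivalence the base is fully converted to NH4+; total volume = 0.06788 L, so [NH4+] = 0.01130/0.06788 = 0.1664 M.
Ka(NH4+) = Kw/Kb = 1.0e-14 / 1.8 x 10^-5 = 5.56e-10.
[H^+] = sqrt(Ka x [NH4+]) = sqrt(5.56e-10 x 0.1664) = 9.62e-6 M.
pH = -log(9.62e-6) = 5.02.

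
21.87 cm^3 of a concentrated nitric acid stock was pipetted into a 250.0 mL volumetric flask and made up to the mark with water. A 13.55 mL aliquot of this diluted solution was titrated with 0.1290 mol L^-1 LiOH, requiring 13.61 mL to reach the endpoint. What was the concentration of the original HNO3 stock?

n(LiOH) = 0.1290 x 0.01361 = 0.001756 mol.
n(HNO3) in the aliquot = 0.001756 mol.
[diluted HNO3] = 0.001756 / 0.01355 = 0.1296 M.
Dilution factor = 250.0/21.87 = 11.43, so [stock] = 0.1296 x 11.43 = 1.48 M.

1.48 M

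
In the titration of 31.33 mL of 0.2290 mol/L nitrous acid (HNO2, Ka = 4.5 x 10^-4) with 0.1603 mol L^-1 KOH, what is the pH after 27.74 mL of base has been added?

3.56

Initial n(HNO2) = 0.2290 x 0.03133 = 0.007175 mol.
n(KOH) added = 0.1603 x 0.02774 = 0.004447 mol, converting that many moles of HNO2 to NO2-.
Remaining n(HNO2) = 0.002728 mol; n(NO2-) = 0.004447 mol.
By Henderson-Hasselbalch, pH = pKa + log([A^-]/[HA]) = 3.35 + log(0.004447/0.002728) = 3.35 + (+0.21) = 3.56.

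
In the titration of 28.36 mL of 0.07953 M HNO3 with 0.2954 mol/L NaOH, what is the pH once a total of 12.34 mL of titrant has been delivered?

12.53

n(acid) = 0.07953 x 0.02836 = 0.002255 mol; n(NaOH) added = 0.2954 x 0.01234 = 0.003645 mol.
Base is in excess by 0.003645 - 0.002255 = 0.001390 mol in a total volume of 0.04070 L.
[OH^-] = 0.001390/0.04070 = 0.03415 M, so pOH = 1.47 and pH = 14.00 - 1.47 = 12.53.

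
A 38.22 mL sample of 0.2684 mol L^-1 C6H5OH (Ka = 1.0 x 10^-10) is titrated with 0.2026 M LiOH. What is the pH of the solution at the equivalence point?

11.53

n(C6H5OH) = 0.2684 x 0.03822 = 0.01026 mol; V(LiOH) at equivalence = 0.01026/0.2026 = 0.05063 L.
At equivalence all the acid is converted to C6H5O-; total volume = 0.03822 + 0.05063 = 0.08885 L, so [C6H5O-] = 0.01026/0.08885 = 0.1155 M.
Kb = Kw/Ka = 1.0e-14 / 1.0 x 10^-10 = 0.000100.
[OH^-] = sqrt(Kb x [C6H5O-]) = sqrt(0.000100 x 0.1155) = 0.00340 M.
pOH = 2.47, so pH = 14.00 - 2.47 = 11.53.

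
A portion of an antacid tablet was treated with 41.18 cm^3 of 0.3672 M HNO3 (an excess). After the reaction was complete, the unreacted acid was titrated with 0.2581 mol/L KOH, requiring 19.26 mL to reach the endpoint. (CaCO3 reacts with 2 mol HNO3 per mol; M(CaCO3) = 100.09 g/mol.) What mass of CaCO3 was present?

0.508 g

Total n(HNO3) added = 0.3672 x 0.04118 = 0.01512 mol.
n(KOH) used = 0.2581 x 0.01926 = 0.004971 mol, which equals the excess n(HNO3).
So n(HNO3) consumed by the sample = 0.01512 - 0.004971 = 0.01015 mol.
n(CaCO3) = 0.01015 / 2 = 0.005075 mol.
mass = 0.005075 mol x 100.09 g/mol = 0.508 g.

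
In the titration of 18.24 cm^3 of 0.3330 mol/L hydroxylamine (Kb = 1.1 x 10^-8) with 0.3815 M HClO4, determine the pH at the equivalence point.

3.40

n(NH2OH) = 0.3330 x 0.01824 = 0.006074 mol; V(HClO4) at equivalence = 0.006074/0.3815 = 0.01592 L.
At equivalence the base is fully converted to NH3OH+; total volume = 0.03416 L, so [NH3OH+] = 0.006074/0.03416 = 0.1778 M.
Ka(NH3OH+) = Kw/Kb = 1.0e-14 / 1.1 x 10^-8 = 9.09e-7.
[H^+] = sqrt(Ka x [NH3OH+]) = sqrt(9.09e-7 x 0.1778) = 0.000402 M.
pH = -log(0.000402) = 3.40.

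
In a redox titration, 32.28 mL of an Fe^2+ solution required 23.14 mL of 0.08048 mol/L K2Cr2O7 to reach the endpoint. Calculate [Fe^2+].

0.346 M

n(K2Cr2O7) = 0.08048 x 0.02314 = 0.001862 mol.
From the balanced equation, 1 mol K2Cr2O7 reacts with 6 mol Fe^2+, so n(Fe^2+) = 0.001862 x 6/1 = 0.01117 mol.
[Fe^2+] = 0.01117 / 0.03228 L = 0.346 M.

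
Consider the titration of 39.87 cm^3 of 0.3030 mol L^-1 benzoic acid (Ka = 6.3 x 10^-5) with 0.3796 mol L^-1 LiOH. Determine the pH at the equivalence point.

8.71

n(C6H5COOH) = 0.3030 x 0.03987 = 0.01208 mol; V(LiOH) at equivalence = 0.01208/0.3796 = 0.03182 L.
At equivalence all the acid is converted to C6H5COO-; total volume = 0.03987 + 0.03182 = 0.07169 L, so [C6H5COO-] = 0.01208/0.07169 = 0.1685 M.
Kb = Kw/Ka = 1.0e-14 / 6.3 x 10^-5 = 1.59e-10.
[OH^-] = sqrt(Kb x [C6H5COO-]) = sqrt(1.59e-10 x 0.1685) = 5.17e-6 M.
pOH = 5.29, so pH = 14.00 - 5.29 = 8.71.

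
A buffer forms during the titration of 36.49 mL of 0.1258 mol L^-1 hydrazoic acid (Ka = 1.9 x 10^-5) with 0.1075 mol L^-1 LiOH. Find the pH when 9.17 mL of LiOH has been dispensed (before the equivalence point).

4.16

Initial n(HN3) = 0.1258 x 0.03649 = 0.004590 mol.
n(LiOH) added = 0.1075 x 0.009170 = 0.0009858 mol, converting that many moles of HN3 to N3-.
Remaining n(HN3) = 0.003605 mol; n(N3-) = 0.0009858 mol.
By Henderson-Hasselbalch, pH = pKa + log([A^-]/[HA]) = 4.72 + log(0.0009858/0.003605) = 4.72 + (-0.56) = 4.16.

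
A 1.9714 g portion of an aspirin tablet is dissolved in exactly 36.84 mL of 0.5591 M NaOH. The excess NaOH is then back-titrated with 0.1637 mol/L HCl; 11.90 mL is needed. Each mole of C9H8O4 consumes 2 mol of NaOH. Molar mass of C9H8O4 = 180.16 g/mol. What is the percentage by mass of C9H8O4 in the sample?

85.2%

Total n(NaOH) added = 0.5591 x 0.03684 = 0.02060 mol.
n(HCl) used = 0.1637 x 0.01190 = 0.001948 mol, which equals the excess n(NaOH).
So n(NaOH) consumed by the sample = 0.02060 - 0.001948 = 0.01865 mol.
n(C9H8O4) = 0.01865 / 2 = 0.009325 mol.
mass C9H8O4 = 0.009325 x 180.16 = 1.680 g, so %C9H8O4 = 1.680/1.9714 x 100 = 85.2%.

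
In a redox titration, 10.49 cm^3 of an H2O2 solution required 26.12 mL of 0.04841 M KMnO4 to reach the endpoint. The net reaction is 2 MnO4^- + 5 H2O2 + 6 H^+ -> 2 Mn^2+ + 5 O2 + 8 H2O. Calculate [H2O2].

0.301 M

n(KMnO4) = 0.04841 x 0.02612 = 0.001264 mol.
From the balanced equation, 2 mol KMnO4 reacts with 5 mol H2O2, so n(H2O2) = 0.001264 x 5/2 = 0.003161 mol.
[H2O2] = 0.003161 / 0.01049 L = 0.301 M.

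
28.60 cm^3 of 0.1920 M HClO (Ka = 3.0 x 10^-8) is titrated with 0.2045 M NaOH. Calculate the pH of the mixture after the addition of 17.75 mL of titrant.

7.81

Initial n(HClO) = 0.1920 x 0.02860 = 0.005491 mol.
n(NaOH) added = 0.2045 x 0.01775 = 0.003630 mol, converting that many moles of HClO to ClO-.
Remaining n(HClO) = 0.001861 mol; n(ClO-) = 0.003630 mol.
By Henderson-Hasselbalch, pH = pKa + log([A^-]/[HA]) = 7.52 + log(0.003630/0.001861) = 7.52 + (+0.29) = 7.81.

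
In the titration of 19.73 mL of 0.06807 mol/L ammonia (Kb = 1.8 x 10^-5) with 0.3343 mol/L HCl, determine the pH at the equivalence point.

n(NH3) = 0.06807 x 0.01973 = 0.001343 mol; V(HCl) at equivalence = 0.001343/0.3343 = 0.004017 L.
At equivalence the base is fully converted to NH4+; total volume = 0.02375 L, so [NH4+] = 0.001343/0.02375 = 0.05655 M.
Ka(NH4+) = Kw/Kb = 1.0e-14 / 1.8 x 10^-5 = 5.56e-10.
[H^+] = sqrt(Ka x [NH4+]) = sqrt(5.56e-10 x 0.05655) = 5.61e-6 M.
pH = -log(5.61e-6) = 5.25.

5.25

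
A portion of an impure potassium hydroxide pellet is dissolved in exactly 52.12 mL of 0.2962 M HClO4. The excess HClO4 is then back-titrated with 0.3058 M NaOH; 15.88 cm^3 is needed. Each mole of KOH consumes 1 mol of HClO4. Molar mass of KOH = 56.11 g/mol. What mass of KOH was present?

0.594 g

Total n(HClO4) added = 0.2962 x 0.05212 = 0.01544 mol.
n(NaOH) used = 0.3058 x 0.01588 = 0.004856 mol, which equals the excess n(HClO4).
So n(HClO4) consumed by the sample = 0.01544 - 0.004856 = 0.01058 mol.
n(KOH) = 0.01058 / 1 = 0.01058 mol.
mass = 0.01058 mol x 56.11 g/mol = 0.594 g.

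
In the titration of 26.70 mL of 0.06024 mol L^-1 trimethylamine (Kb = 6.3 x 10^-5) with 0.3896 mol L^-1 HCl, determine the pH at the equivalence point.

5.54

n((CH3)3N) = 0.06024 x 0.02670 = 0.001608 mol; V(HCl) at equivalence = 0.001608/0.3896 = 0.004128 L.
At equivalence the base is fully converted to (CH3)3NH+; total volume = 0.03083 L, so [(CH3)3NH+] = 0.001608/0.03083 = 0.05217 M.
Ka((CH3)3NH+) = Kw/Kb = 1.0e-14 / 6.3 x 10^-5 = 1.59e-10.
[H^+] = sqrt(Ka x [(CH3)3NH+]) = sqrt(1.59e-10 x 0.05217) = 2.88e-6 M.
pH = -log(2.88e-6) = 5.54.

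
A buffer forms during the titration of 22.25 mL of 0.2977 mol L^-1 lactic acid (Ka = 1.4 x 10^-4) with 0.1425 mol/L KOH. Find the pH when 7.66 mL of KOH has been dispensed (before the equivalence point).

3.15

Initial n(HC3H5O3) = 0.2977 x 0.02225 = 0.006624 mol.
n(KOH) added = 0.1425 x 0.007660 = 0.001092 mol, converting that many moles of HC3H5O3 to C3H5O3-.
Remaining n(HC3H5O3) = 0.005532 mol; n(C3H5O3-) = 0.001092 mol.
By Henderson-Hasselbalch, pH = pKa + log([A^-]/[HA]) = 3.85 + log(0.001092/0.005532) = 3.85 + (-0.70) = 3.15.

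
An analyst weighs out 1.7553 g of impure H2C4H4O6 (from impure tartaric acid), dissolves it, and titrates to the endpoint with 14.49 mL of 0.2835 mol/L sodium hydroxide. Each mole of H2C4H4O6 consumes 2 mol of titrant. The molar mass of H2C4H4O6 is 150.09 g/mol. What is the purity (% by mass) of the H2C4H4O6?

n(NaOH) = 0.2835 x 0.01449 = 0.004108 mol.
n(H2C4H4O6) = 0.004108 / 2 = 0.002054 mol.
mass of H2C4H4O6 = 0.002054 x 150.09 = 0.3083 g.
% purity = 0.3083 / 1.7553 x 100 = 17.6%.

17.6%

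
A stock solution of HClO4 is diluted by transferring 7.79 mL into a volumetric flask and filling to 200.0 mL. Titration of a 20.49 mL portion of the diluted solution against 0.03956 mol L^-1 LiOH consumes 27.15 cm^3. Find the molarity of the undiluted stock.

n(LiOH) = 0.03956 x 0.02715 = 0.001074 mol.
n(HClO4) in the aliquot = 0.001074 mol.
[diluted HClO4] = 0.001074 / 0.02049 = 0.05242 M.
Dilution factor = 200.0/7.790 = 25.67, so [stock] = 0.05242 x 25.67 = 1.35 M.

1.35 M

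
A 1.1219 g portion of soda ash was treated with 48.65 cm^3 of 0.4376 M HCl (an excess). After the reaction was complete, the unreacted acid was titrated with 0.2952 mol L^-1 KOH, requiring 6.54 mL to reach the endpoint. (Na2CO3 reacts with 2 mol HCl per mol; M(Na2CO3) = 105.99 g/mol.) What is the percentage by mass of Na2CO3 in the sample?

91.4%

Total n(HCl) added = 0.4376 x 0.04865 = 0.02129 mol.
n(KOH) used = 0.2952 x 0.006540 = 0.001931 mol, which equals the excess n(HCl).
So n(HCl) consumed by the sample = 0.02129 - 0.001931 = 0.01936 mol.
n(Na2CO3) = 0.01936 / 2 = 0.009679 mol.
mass Na2CO3 = 0.009679 x 105.99 = 1.026 g, so %Na2CO3 = 1.026/1.1219 x 100 = 91.4%.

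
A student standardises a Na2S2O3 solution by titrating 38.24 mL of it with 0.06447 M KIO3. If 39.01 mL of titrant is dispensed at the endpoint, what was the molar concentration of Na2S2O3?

n(KIO3) = 0.06447 x 0.03901 = 0.002515 mol.
From the balanced equation, 1 mol KIO3 reacts with 6 mol Na2S2O3, so n(Na2S2O3) = 0.002515 x 6/1 = 0.01509 mol.
[Na2S2O3] = 0.01509 / 0.03824 L = 0.395 M.

0.395 M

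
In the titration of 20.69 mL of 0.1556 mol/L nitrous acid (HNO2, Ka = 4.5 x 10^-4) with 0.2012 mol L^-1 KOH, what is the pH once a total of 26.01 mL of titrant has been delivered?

n(acid) = 0.1556 x 0.02069 = 0.003219 mol; n(KOH) added = 0.2012 x 0.02601 = 0.005233 mol.
Base is in excess by 0.005233 - 0.003219 = 0.002014 mol in a total volume of 0.04670 L.
[OH^-] = 0.002014/0.04670 = 0.04312 M, so pOH = 1.37 and pH = 14.00 - 1.37 = 12.63.

12.63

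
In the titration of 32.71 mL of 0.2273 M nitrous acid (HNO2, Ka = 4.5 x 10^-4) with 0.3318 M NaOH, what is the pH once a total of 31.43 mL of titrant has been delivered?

n(acid) = 0.2273 x 0.03271 = 0.007435 mol; n(NaOH) added = 0.3318 x 0.03143 = 0.01043 mol.
Base is in excess by 0.01043 - 0.007435 = 0.002993 mol in a total volume of 0.06414 L.
[OH^-] = 0.002993/0.06414 = 0.04667 M, so pOH = 1.33 and pH = 14.00 - 1.33 = 12.67.

12.67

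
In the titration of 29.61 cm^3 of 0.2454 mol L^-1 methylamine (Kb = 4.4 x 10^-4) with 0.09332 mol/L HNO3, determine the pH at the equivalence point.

5.91

n(CH3NH2) = 0.2454 x 0.02961 = 0.007266 mol; V(HNO3) at equivalence = 0.007266/0.09332 = 0.07786 L.
At equivalence the base is fully converted to CH3NH3+; total volume = 0.1075 L, so [CH3NH3+] = 0.007266/0.1075 = 0.06761 M.
Ka(CH3NH3+) = Kw/Kb = 1.0e-14 / 4.4 x 10^-4 = 2.27e-11.
[H^+] = sqrt(Ka x [CH3NH3+]) = sqrt(2.27e-11 x 0.06761) = 1.24e-6 M.
pH = -log(1.24e-6) = 5.91.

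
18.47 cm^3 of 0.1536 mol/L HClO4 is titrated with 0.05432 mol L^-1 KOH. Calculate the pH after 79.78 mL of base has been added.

n(acid) = 0.1536 x 0.01847 = 0.002837 mol; n(KOH) added = 0.05432 x 0.07978 = 0.004334 mol.
Base is in excess by 0.004334 - 0.002837 = 0.001497 mol in a total volume of 0.09825 L.
[OH^-] = 0.001497/0.09825 = 0.01523 M, so pOH = 1.82 and pH = 14.00 - 1.82 = 12.18.

12.18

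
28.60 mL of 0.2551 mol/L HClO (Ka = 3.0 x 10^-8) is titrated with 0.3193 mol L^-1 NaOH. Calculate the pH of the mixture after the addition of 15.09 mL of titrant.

7.81

Initial n(HClO) = 0.2551 x 0.02860 = 0.007296 mol.
n(NaOH) added = 0.3193 x 0.01509 = 0.004818 mol, converting that many moles of HClO to ClO-.
Remaining n(HClO) = 0.002478 mol; n(ClO-) = 0.004818 mol.
By Henderson-Hasselbalch, pH = pKa + log([A^-]/[HA]) = 7.52 + log(0.004818/0.002478) = 7.52 + (+0.29) = 7.81.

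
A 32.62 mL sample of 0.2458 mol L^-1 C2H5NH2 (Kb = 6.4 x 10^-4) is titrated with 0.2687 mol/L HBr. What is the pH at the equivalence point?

5.85

n(C2H5NH2) = 0.2458 x 0.03262 = 0.008018 mol; V(HBr) at equivalence = 0.008018/0.2687 = 0.02984 L.
At equivalence the base is fully converted to C2H5NH3+; total volume = 0.06246 L, so [C2H5NH3+] = 0.008018/0.06246 = 0.1284 M.
Ka(C2H5NH3+) = Kw/Kb = 1.0e-14 / 6.4 x 10^-4 = 1.56e-11.
[H^+] = sqrt(Ka x [C2H5NH3+]) = sqrt(1.56e-11 x 0.1284) = 1.42e-6 M.
pH = -log(1.42e-6) = 5.85.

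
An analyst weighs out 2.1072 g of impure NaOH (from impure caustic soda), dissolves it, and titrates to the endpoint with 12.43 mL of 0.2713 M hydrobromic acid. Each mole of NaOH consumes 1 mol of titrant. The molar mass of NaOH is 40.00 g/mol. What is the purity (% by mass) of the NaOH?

n(HBr) = 0.2713 x 0.01243 = 0.003372 mol.
n(NaOH) = 0.003372 / 1 = 0.003372 mol.
mass of NaOH = 0.003372 x 40.00 = 0.1349 g.
% purity = 0.1349 / 2.1072 x 100 = 6.40%.

6.40%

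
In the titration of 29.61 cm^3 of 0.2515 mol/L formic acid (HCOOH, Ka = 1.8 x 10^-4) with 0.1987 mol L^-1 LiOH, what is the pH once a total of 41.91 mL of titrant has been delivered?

12.09

n(acid) = 0.2515 x 0.02961 = 0.007447 mol; n(LiOH) added = 0.1987 x 0.04191 = 0.008328 mol.
Base is in excess by 0.008328 - 0.007447 = 0.0008806 mol in a total volume of 0.07152 L.
[OH^-] = 0.0008806/0.07152 = 0.01231 M, so pOH = 1.91 and pH = 14.00 - 1.91 = 12.09.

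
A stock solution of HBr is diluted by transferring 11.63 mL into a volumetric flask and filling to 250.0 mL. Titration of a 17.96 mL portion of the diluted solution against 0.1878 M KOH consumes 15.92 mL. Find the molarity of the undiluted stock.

n(KOH) = 0.1878 x 0.01592 = 0.002990 mol.
n(HBr) in the aliquot = 0.002990 mol.
[diluted HBr] = 0.002990 / 0.01796 = 0.1665 M.
Dilution factor = 250.0/11.63 = 21.50, so [stock] = 0.1665 x 21.50 = 3.58 M.

3.58 M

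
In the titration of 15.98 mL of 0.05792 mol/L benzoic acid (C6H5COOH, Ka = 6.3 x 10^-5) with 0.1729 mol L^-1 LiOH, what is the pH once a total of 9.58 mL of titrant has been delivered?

12.46

n(acid) = 0.05792 x 0.01598 = 0.0009256 mol; n(LiOH) added = 0.1729 x 0.009580 = 0.001656 mol.
Base is in excess by 0.001656 - 0.0009256 = 0.0007308 mol in a total volume of 0.02556 L.
[OH^-] = 0.0007308/0.02556 = 0.02859 M, so pOH = 1.54 and pH = 14.00 - 1.54 = 12.46.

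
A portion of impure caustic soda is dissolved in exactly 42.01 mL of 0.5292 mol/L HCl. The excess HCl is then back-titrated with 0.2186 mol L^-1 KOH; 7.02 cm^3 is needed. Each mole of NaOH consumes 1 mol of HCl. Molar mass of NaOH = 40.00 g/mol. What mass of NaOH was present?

0.828 g

Total n(HCl) added = 0.5292 x 0.04201 = 0.02223 mol.
n(KOH) used = 0.2186 x 0.007020 = 0.001535 mol, which equals the excess n(HCl).
So n(HCl) consumed by the sample = 0.02223 - 0.001535 = 0.02070 mol.
n(NaOH) = 0.02070 / 1 = 0.02070 mol.
mass = 0.02070 mol x 40.00 g/mol = 0.828 g.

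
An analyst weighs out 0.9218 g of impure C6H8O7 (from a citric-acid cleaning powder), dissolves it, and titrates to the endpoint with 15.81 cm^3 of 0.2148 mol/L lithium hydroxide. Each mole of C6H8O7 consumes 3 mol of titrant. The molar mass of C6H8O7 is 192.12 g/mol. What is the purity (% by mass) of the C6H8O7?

23.6%

n(LiOH) = 0.2148 x 0.01581 = 0.003396 mol.
n(C6H8O7) = 0.003396 / 3 = 0.001132 mol.
mass of C6H8O7 = 0.001132 x 192.12 = 0.2175 g.
% purity = 0.2175 / 0.9218 x 100 = 23.6%.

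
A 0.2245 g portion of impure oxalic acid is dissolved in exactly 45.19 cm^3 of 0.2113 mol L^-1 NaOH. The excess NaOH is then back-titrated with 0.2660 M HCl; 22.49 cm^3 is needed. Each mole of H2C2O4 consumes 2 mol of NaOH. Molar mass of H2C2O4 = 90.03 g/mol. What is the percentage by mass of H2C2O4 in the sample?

71.5%

Total n(NaOH) added = 0.2113 x 0.04519 = 0.009549 mol.
n(HCl) used = 0.2660 x 0.02249 = 0.005982 mol, which equals the excess n(NaOH).
So n(NaOH) consumed by the sample = 0.009549 - 0.005982 = 0.003566 mol.
n(H2C2O4) = 0.003566 / 2 = 0.001783 mol.
mass H2C2O4 = 0.001783 x 90.03 = 0.1605 g, so %H2C2O4 = 0.1605/0.2245 x 100 = 71.5%.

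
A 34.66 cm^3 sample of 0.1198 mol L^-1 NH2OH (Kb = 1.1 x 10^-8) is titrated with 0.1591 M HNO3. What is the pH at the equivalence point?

3.60

n(NH2OH) = 0.1198 x 0.03466 = 0.004152 mol; V(HNO3) at equivalence = 0.004152/0.1591 = 0.02610 L.
At equivalence the base is fully converted to NH3OH+; total volume = 0.06076 L, so [NH3OH+] = 0.004152/0.06076 = 0.06834 M.
Ka(NH3OH+) = Kw/Kb = 1.0e-14 / 1.1 x 10^-8 = 9.09e-7.
[H^+] = sqrt(Ka x [NH3OH+]) = sqrt(9.09e-7 x 0.06834) = 0.000249 M.
pH = -log(0.000249) = 3.60.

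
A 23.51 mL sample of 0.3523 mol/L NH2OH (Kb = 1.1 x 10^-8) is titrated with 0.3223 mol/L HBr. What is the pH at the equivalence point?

3.41

n(NH2OH) = 0.3523 x 0.02351 = 0.008283 mol; V(HBr) at equivalence = 0.008283/0.3223 = 0.02570 L.
At equivalence the base is fully converted to NH3OH+; total volume = 0.04921 L, so [NH3OH+] = 0.008283/0.04921 = 0.1683 M.
Ka(NH3OH+) = Kw/Kb = 1.0e-14 / 1.1 x 10^-8 = 9.09e-7.
[H^+] = sqrt(Ka x [NH3OH+]) = sqrt(9.09e-7 x 0.1683) = 0.000391 M.
pH = -log(0.000391) = 3.41.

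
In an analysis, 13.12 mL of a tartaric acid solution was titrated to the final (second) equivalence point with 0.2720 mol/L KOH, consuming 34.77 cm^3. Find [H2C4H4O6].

n(KOH) = 0.2720 x 0.03477 = 0.009457 mol.
At the final (second) equivalence point, 2 mol OH^- react per mol H2C4H4O6, so n(H2C4H4O6) = 0.009457 / 2 = 0.004729 mol.
[H2C4H4O6] = 0.004729 / 0.01312 L = 0.360 M.

0.360 M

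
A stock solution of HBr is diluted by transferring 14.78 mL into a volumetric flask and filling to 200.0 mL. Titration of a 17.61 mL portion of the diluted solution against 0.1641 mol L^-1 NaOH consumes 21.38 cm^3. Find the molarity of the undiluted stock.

n(NaOH) = 0.1641 x 0.02138 = 0.003508 mol.
n(HBr) in the aliquot = 0.003508 mol.
[diluted HBr] = 0.003508 / 0.01761 = 0.1992 M.
Dilution factor = 200.0/14.78 = 13.53, so [stock] = 0.1992 x 13.53 = 2.70 M.

2.70 M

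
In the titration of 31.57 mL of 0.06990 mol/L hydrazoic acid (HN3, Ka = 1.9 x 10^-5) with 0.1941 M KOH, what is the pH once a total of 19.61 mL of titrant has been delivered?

12.49

n(acid) = 0.06990 x 0.03157 = 0.002207 mol; n(KOH) added = 0.1941 x 0.01961 = 0.003806 mol.
Base is in excess by 0.003806 - 0.002207 = 0.001600 mol in a total volume of 0.05118 L.
[OH^-] = 0.001600/0.05118 = 0.03125 M, so pOH = 1.51 and pH = 14.00 - 1.51 = 12.49.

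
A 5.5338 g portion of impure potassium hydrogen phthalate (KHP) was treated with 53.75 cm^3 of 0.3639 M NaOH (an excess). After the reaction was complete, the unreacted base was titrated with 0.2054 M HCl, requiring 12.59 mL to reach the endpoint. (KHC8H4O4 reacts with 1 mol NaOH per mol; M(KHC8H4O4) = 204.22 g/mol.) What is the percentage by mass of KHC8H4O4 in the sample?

62.6%

Total n(NaOH) added = 0.3639 x 0.05375 = 0.01956 mol.
n(HCl) used = 0.2054 x 0.01259 = 0.002586 mol, which equals the excess n(NaOH).
So n(NaOH) consumed by the sample = 0.01956 - 0.002586 = 0.01697 mol.
n(KHC8H4O4) = 0.01697 / 1 = 0.01697 mol.
mass KHC8H4O4 = 0.01697 x 204.22 = 3.466 g, so %KHC8H4O4 = 3.466/5.5338 x 100 = 62.6%.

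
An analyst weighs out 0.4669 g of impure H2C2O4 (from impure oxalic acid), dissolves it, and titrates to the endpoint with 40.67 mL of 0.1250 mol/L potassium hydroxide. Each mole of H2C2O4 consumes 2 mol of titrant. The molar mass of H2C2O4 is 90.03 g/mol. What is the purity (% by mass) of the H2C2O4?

49.0%

n(KOH) = 0.1250 x 0.04067 = 0.005084 mol.
n(H2C2O4) = 0.005084 / 2 = 0.002542 mol.
mass of H2C2O4 = 0.002542 x 90.03 = 0.2288 g.
% purity = 0.2288 / 0.4669 x 100 = 49.0%.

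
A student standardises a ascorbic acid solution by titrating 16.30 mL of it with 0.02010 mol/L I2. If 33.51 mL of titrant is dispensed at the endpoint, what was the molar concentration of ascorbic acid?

0.0413 M

n(I2) = 0.02010 x 0.03351 = 0.0006736 mol.
From the balanced equation, 1 mol I2 reacts with 1 mol ascorbic acid, so n(ascorbic acid) = 0.0006736 x 1/1 = 0.0006736 mol.
[ascorbic acid] = 0.0006736 / 0.01630 L = 0.0413 M.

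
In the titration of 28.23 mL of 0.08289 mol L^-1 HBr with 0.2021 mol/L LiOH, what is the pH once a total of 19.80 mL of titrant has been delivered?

12.54

n(acid) = 0.08289 x 0.02823 = 0.002340 mol; n(LiOH) added = 0.2021 x 0.01980 = 0.004002 mol.
Base is in excess by 0.004002 - 0.002340 = 0.001662 mol in a total volume of 0.04803 L.
[OH^-] = 0.001662/0.04803 = 0.03459 M, so pOH = 1.46 and pH = 14.00 - 1.46 = 12.54.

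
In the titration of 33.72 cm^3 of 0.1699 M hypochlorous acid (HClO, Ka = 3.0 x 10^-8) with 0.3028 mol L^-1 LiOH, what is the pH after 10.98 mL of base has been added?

Initial n(HClO) = 0.1699 x 0.03372 = 0.005729 mol.
n(LiOH) added = 0.3028 x 0.01098 = 0.003325 mol, converting that many moles of HClO to ClO-.
Remaining n(HClO) = 0.002404 mol; n(ClO-) = 0.003325 mol.
By Henderson-Hasselbalch, pH = pKa + log([A^-]/[HA]) = 7.52 + log(0.003325/0.002404) = 7.52 + (+0.14) = 7.66.

7.66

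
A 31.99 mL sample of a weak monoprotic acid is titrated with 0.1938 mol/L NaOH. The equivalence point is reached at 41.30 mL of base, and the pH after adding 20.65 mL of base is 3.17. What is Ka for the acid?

20.65 mL is half of the equivalence volume, so this is the half-equivalence point where [HA] = [A^-].
At half-equivalence pH = pKa, so pKa = 3.17.
Ka = 10^(-3.17) = 6.8 x 10^-4.

6.8 x 10^-4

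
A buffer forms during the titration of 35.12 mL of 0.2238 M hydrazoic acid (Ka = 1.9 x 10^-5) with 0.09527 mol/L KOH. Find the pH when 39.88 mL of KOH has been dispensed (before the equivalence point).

Initial n(HN3) = 0.2238 x 0.03512 = 0.007860 mol.
n(KOH) added = 0.09527 x 0.03988 = 0.003799 mol, converting that many moles of HN3 to N3-.
Remaining n(HN3) = 0.004060 mol; n(N3-) = 0.003799 mol.
By Henderson-Hasselbalch, pH = pKa + log([A^-]/[HA]) = 4.72 + log(0.003799/0.004060) = 4.72 + (-0.03) = 4.69.

4.69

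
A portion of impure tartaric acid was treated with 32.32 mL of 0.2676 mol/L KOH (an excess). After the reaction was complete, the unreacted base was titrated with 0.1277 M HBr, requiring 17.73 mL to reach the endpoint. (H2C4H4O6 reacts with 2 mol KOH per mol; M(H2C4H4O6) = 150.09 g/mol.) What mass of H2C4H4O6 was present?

0.479 g

Total n(KOH) added = 0.2676 x 0.03232 = 0.008649 mol.
n(HBr) used = 0.1277 x 0.01773 = 0.002264 mol, which equals the excess n(KOH).
So n(KOH) consumed by the sample = 0.008649 - 0.002264 = 0.006385 mol.
n(H2C4H4O6) = 0.006385 / 2 = 0.003192 mol.
mass = 0.003192 mol x 150.09 g/mol = 0.479 g.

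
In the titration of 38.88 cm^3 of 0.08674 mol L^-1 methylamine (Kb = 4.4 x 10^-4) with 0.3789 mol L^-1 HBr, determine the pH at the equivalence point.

5.90

n(CH3NH2) = 0.08674 x 0.03888 = 0.003372 mol; V(HBr) at equivalence = 0.003372/0.3789 = 0.008901 L.
At equivalence the base is fully converted to CH3NH3+; total volume = 0.04778 L, so [CH3NH3+] = 0.003372/0.04778 = 0.07058 M.
Ka(CH3NH3+) = Kw/Kb = 1.0e-14 / 4.4 x 10^-4 = 2.27e-11.
[H^+] = sqrt(Ka x [CH3NH3+]) = sqrt(2.27e-11 x 0.07058) = 1.27e-6 M.
pH = -log(1.27e-6) = 5.90.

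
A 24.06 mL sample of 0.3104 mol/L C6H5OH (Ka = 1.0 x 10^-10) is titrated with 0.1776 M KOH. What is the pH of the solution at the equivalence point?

11.53

n(C6H5OH) = 0.3104 x 0.02406 = 0.007468 mol; V(KOH) at equivalence = 0.007468/0.1776 = 0.04205 L.
At equivalence all the acid is converted to C6H5O-; total volume = 0.02406 + 0.04205 = 0.06611 L, so [C6H5O-] = 0.007468/0.06611 = 0.1130 M.
Kb = Kw/Ka = 1.0e-14 / 1.0 x 10^-10 = 0.000100.
[OH^-] = sqrt(Kb x [C6H5O-]) = sqrt(0.000100 x 0.1130) = 0.00336 M.
pOH = 2.47, so pH = 14.00 - 2.47 = 11.53.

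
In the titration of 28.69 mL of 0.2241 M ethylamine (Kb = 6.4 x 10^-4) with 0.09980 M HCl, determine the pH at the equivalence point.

n(C2H5NH2) = 0.2241 x 0.02869 = 0.006429 mol; V(HCl) at equivalence = 0.006429/0.09980 = 0.06442 L.
At equivalence the base is fully converted to C2H5NH3+; total volume = 0.09311 L, so [C2H5NH3+] = 0.006429/0.09311 = 0.06905 M.
Ka(C2H5NH3+) = Kw/Kb = 1.0e-14 / 6.4 x 10^-4 = 1.56e-11.
[H^+] = sqrt(Ka x [C2H5NH3+]) = sqrt(1.56e-11 x 0.06905) = 1.04e-6 M.
pH = -log(1.04e-6) = 5.98.

5.98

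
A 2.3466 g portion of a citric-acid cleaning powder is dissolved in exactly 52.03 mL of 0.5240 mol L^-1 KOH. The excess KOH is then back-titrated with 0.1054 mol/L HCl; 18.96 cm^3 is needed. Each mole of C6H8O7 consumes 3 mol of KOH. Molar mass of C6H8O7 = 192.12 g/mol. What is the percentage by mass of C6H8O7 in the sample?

Total n(KOH) added = 0.5240 x 0.05203 = 0.02726 mol.
n(HCl) used = 0.1054 x 0.01896 = 0.001998 mol, which equals the excess n(KOH).
So n(KOH) consumed by the sample = 0.02726 - 0.001998 = 0.02527 mol.
n(C6H8O7) = 0.02527 / 3 = 0.008422 mol.
mass C6H8O7 = 0.008422 x 192.12 = 1.618 g, so %C6H8O7 = 1.618/2.3466 x 100 = 69.0%.

69.0%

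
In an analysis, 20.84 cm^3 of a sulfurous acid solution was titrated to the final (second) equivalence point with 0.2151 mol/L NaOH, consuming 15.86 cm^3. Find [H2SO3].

0.0818 M

n(NaOH) = 0.2151 x 0.01586 = 0.003411 mol.
At the final (second) equivalence point, 2 mol OH^- react per mol H2SO3, so n(H2SO3) = 0.003411 / 2 = 0.001706 mol.
[H2SO3] = 0.001706 / 0.02084 L = 0.0818 M.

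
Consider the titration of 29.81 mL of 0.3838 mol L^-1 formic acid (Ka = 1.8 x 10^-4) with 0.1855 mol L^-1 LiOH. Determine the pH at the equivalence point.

n(HCOOH) = 0.3838 x 0.02981 = 0.01144 mol; V(LiOH) at equivalence = 0.01144/0.1855 = 0.06168 L.
At equivalence all the acid is converted to HCOO-; total volume = 0.02981 + 0.06168 = 0.09149 L, so [HCOO-] = 0.01144/0.09149 = 0.1251 M.
Kb = Kw/Ka = 1.0e-14 / 1.8 x 10^-4 = 5.56e-11.
[OH^-] = sqrt(Kb x [HCOO-]) = sqrt(5.56e-11 x 0.1251) = 2.64e-6 M.
pOH = 5.58, so pH = 14.00 - 5.58 = 8.42.

8.42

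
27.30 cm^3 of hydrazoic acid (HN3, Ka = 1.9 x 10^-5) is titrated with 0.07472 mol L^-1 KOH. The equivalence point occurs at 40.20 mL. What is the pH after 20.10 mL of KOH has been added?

20.10 mL is exactly half the equivalence volume (40.20/2), i.e. the half-equivalence point.
There, n(HA) = n(A^-), so pH = pKa = -log(1.9 x 10^-5) = 4.72.

4.72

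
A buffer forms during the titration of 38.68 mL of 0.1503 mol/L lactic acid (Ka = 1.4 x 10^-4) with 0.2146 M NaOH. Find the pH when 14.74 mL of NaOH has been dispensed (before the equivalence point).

Initial n(HC3H5O3) = 0.1503 x 0.03868 = 0.005814 mol.
n(NaOH) added = 0.2146 x 0.01474 = 0.003163 mol, converting that many moles of HC3H5O3 to C3H5O3-.
Remaining n(HC3H5O3) = 0.002650 mol; n(C3H5O3-) = 0.003163 mol.
By Henderson-Hasselbalch, pH = pKa + log([A^-]/[HA]) = 3.85 + log(0.003163/0.002650) = 3.85 + (+0.08) = 3.93.

3.93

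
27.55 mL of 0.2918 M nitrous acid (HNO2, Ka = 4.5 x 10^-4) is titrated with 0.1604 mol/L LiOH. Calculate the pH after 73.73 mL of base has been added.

12.57

n(acid) = 0.2918 x 0.02755 = 0.008039 mol; n(LiOH) added = 0.1604 x 0.07373 = 0.01183 mol.
Base is in excess by 0.01183 - 0.008039 = 0.003787 mol in a total volume of 0.1013 L.
[OH^-] = 0.003787/0.1013 = 0.03739 M, so pOH = 1.43 and pH = 14.00 - 1.43 = 12.57.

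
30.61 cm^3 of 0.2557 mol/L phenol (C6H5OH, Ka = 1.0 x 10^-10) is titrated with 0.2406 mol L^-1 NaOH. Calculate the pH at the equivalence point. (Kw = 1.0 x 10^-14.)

n(C6H5OH) = 0.2557 x 0.03061 = 0.007827 mol; V(NaOH) at equivalence = 0.007827/0.2406 = 0.03253 L.
At equivalence all the acid is converted to C6H5O-; total volume = 0.03061 + 0.03253 = 0.06314 L, so [C6H5O-] = 0.007827/0.06314 = 0.1240 M.
Kb = Kw/Ka = 1.0e-14 / 1.0 x 10^-10 = 0.000100.
[OH^-] = sqrt(Kb x [C6H5O-]) = sqrt(0.000100 x 0.1240) = 0.00352 M.
pOH = 2.45, so pH = 14.00 - 2.45 = 11.55.

11.55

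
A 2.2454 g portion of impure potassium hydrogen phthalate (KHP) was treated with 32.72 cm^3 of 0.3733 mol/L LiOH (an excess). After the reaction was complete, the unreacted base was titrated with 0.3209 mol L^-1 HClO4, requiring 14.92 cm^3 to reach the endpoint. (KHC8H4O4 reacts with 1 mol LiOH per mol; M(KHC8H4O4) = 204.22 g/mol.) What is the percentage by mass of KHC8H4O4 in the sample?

67.5%

Total n(LiOH) added = 0.3733 x 0.03272 = 0.01221 mol.
n(HClO4) used = 0.3209 x 0.01492 = 0.004788 mol, which equals the excess n(LiOH).
So n(LiOH) consumed by the sample = 0.01221 - 0.004788 = 0.007427 mol.
n(KHC8H4O4) = 0.007427 / 1 = 0.007427 mol.
mass KHC8H4O4 = 0.007427 x 204.22 = 1.517 g, so %KHC8H4O4 = 1.517/2.2454 x 100 = 67.5%.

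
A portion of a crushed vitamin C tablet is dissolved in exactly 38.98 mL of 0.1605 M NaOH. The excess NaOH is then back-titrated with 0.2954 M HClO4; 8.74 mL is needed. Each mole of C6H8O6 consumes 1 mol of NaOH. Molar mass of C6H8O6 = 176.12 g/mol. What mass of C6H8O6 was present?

0.647 g

Total n(NaOH) added = 0.1605 x 0.03898 = 0.006256 mol.
n(HClO4) used = 0.2954 x 0.008740 = 0.002582 mol, which equals the excess n(NaOH).
So n(NaOH) consumed by the sample = 0.006256 - 0.002582 = 0.003674 mol.
n(C6H8O6) = 0.003674 / 1 = 0.003674 mol.
mass = 0.003674 mol x 176.12 g/mol = 0.647 g.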